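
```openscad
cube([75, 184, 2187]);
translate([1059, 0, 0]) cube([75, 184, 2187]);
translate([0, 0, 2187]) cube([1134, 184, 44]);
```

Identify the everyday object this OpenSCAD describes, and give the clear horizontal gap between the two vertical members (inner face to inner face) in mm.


A door frame. The clear opening width is 984 mm.

Two 2187 mm tall posts with a header on top — a door frame. The left jamb is 75 mm wide at x = 0; the right jamb starts at x = 1059. The clear opening is 1059 − 75 = 984 mm.


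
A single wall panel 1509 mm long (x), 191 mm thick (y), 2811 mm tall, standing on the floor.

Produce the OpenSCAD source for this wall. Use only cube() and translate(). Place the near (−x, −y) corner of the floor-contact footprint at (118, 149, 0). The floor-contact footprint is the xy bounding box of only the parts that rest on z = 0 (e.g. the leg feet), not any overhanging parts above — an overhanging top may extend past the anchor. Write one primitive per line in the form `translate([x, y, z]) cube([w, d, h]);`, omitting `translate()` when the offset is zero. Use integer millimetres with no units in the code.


translate([118, 149, 0]) cube([1509, 191, 2811]);


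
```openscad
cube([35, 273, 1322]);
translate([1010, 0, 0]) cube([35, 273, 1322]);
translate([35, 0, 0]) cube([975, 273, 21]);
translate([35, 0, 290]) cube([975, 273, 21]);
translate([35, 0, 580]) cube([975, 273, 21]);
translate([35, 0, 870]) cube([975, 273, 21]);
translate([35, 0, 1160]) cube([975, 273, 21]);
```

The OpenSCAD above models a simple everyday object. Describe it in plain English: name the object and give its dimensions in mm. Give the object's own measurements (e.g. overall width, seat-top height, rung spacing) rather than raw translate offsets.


An open bookshelf. Two side panels, each 35 mm thick, 273 mm deep and 1322 mm tall, stand 1045 mm apart (outside-to-outside). Between them sit 5 shelves, each 21 mm thick and 273 mm deep, spanning the full gap between the sides. The bottom shelf rests on the floor (its underside at z = 0) and the clear gap between one shelf's top and the next shelf's underside is 269 mm.


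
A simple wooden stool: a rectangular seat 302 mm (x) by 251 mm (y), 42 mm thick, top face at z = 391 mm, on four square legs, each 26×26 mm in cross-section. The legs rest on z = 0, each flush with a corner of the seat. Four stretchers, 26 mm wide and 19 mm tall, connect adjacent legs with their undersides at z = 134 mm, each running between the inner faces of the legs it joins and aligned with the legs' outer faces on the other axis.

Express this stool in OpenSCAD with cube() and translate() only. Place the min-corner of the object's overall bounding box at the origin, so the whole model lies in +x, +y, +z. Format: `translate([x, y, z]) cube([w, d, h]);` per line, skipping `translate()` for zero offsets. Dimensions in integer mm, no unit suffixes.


translate([0, 0, 349]) cube([302, 251, 42]);
cube([26, 26, 349]);
translate([276, 0, 0]) cube([26, 26, 349]);
translate([0, 225, 0]) cube([26, 26, 349]);
translate([276, 225, 0]) cube([26, 26, 349]);
translate([26, 0, 134]) cube([250, 26, 19]);
translate([26, 225, 134]) cube([250, 26, 19]);
translate([0, 26, 134]) cube([26, 199, 19]);
translate([276, 26, 134]) cube([26, 199, 19]);


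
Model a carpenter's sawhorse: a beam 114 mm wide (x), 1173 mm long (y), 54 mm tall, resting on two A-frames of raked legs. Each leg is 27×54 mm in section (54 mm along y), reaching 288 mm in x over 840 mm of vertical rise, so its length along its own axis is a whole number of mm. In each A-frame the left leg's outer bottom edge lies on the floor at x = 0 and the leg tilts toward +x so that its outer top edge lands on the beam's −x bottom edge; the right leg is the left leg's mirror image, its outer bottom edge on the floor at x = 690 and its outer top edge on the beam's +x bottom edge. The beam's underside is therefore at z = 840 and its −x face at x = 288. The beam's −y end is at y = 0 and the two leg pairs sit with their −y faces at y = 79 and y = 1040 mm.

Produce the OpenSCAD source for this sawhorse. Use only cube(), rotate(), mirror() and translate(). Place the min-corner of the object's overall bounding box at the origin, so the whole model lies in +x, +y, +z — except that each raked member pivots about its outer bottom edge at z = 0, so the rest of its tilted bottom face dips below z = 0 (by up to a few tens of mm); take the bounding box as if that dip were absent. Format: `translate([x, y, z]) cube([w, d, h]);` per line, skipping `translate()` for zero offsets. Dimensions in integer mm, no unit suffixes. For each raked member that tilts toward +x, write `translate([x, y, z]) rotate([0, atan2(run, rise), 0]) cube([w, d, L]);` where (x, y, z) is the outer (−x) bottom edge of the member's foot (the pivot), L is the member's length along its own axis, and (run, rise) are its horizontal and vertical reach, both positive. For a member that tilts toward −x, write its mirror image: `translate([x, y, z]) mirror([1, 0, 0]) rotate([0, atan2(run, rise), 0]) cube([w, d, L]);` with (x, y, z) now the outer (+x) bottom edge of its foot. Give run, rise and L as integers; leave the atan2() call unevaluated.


translate([288, 0, 840]) cube([114, 1173, 54]);
translate([0, 79, 0]) rotate([0, atan2(288, 840), 0]) cube([27, 54, 888]);
translate([690, 79, 0]) mirror([1, 0, 0]) rotate([0, atan2(288, 840), 0]) cube([27, 54, 888]);
translate([0, 1040, 0]) rotate([0, atan2(288, 840), 0]) cube([27, 54, 888]);
translate([690, 1040, 0]) mirror([1, 0, 0]) rotate([0, atan2(288, 840), 0]) cube([27, 54, 888]);


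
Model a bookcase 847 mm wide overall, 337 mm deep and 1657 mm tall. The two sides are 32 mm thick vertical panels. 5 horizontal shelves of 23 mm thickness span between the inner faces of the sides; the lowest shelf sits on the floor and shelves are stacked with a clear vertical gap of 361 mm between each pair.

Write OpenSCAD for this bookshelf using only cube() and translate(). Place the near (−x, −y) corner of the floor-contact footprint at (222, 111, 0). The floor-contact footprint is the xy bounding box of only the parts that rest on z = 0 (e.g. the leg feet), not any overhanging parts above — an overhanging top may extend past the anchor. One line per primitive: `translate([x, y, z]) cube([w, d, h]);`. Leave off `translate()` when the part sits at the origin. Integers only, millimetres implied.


translate([222, 111, 0]) cube([32, 337, 1657]);
translate([1037, 111, 0]) cube([32, 337, 1657]);
translate([254, 111, 0]) cube([783, 337, 23]);
translate([254, 111, 384]) cube([783, 337, 23]);
translate([254, 111, 768]) cube([783, 337, 23]);
translate([254, 111, 1152]) cube([783, 337, 23]);
translate([254, 111, 1536]) cube([783, 337, 23]);


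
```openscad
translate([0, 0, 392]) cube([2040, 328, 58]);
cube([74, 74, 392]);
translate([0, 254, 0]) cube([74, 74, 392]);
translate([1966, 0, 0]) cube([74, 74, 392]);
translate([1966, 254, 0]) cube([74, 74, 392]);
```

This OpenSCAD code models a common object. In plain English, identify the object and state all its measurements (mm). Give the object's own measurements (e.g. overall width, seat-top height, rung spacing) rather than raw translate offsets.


A bench: a 2040×328 mm seat slab, 58 mm thick, top at z = 450 mm, on four 74×74 mm square legs flush with the seat corners and standing on z = 0.


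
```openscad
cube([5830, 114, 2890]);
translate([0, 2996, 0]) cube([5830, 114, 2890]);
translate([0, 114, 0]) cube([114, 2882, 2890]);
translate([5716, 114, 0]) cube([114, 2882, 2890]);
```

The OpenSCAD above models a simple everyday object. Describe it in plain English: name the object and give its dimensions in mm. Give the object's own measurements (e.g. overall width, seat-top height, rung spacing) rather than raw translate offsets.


The wall frame of a small rectangular building: four walls, each 2890 mm tall and 114 mm thick, enclosing a footprint 5830 mm (x) by 3110 mm (y) outside-to-outside, with no floor or roof. The front and back walls (the −y and +y sides) span the full width; the two side walls fit between them.


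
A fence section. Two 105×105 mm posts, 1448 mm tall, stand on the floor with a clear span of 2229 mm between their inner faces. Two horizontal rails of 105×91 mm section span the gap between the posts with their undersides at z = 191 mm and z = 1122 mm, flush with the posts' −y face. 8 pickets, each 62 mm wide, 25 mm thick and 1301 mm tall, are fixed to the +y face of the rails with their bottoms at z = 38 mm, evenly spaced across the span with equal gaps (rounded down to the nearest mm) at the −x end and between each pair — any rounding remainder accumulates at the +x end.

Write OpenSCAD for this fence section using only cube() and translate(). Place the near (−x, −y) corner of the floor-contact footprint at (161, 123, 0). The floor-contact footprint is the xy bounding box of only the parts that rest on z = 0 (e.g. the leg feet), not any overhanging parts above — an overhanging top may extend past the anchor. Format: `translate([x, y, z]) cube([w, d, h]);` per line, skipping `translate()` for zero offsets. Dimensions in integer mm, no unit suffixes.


translate([161, 123, 0]) cube([105, 105, 1448]);
translate([2495, 123, 0]) cube([105, 105, 1448]);
translate([266, 123, 191]) cube([2229, 105, 91]);
translate([266, 123, 1122]) cube([2229, 105, 91]);
translate([458, 228, 38]) cube([62, 25, 1301]);
translate([712, 228, 38]) cube([62, 25, 1301]);
translate([966, 228, 38]) cube([62, 25, 1301]);
translate([1220, 228, 38]) cube([62, 25, 1301]);
translate([1474, 228, 38]) cube([62, 25, 1301]);
translate([1728, 228, 38]) cube([62, 25, 1301]);
translate([1982, 228, 38]) cube([62, 25, 1301]);
translate([2236, 228, 38]) cube([62, 25, 1301]);


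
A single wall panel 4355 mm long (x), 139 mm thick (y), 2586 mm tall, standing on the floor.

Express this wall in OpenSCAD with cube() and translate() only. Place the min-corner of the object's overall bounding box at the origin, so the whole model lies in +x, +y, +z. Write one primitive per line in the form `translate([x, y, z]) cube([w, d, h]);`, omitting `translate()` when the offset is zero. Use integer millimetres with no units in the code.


cube([4355, 139, 2586]);


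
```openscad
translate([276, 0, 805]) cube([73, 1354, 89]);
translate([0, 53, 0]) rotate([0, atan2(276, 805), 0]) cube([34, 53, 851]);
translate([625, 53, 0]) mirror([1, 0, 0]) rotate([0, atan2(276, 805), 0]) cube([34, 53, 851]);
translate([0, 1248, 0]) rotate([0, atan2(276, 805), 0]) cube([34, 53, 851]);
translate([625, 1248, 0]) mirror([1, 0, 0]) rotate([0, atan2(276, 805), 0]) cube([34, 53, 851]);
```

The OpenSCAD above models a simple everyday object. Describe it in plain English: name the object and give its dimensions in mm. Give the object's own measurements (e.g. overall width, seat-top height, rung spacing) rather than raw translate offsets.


A sawhorse. A 73×1354×89 mm beam (x, y, z) sits on two A-frame leg pairs. Each pair is two raked legs of 34×53 mm section (53 mm along y) splaying symmetrically in x. Each leg rises 805 mm vertically over 276 mm of horizontal reach and is 851 mm long along its own axis. Every leg's outer bottom edge rests on the floor and its outer top edge meets a bottom edge of the beam — the left legs (tilting toward +x) meet the beam's −x bottom edge, the right legs (their mirror images, tilting toward −x) meet its +x bottom edge — so the leg tops tuck under the beam, the beam's underside is 805 mm above the floor, and the feet are 625 mm apart outside-to-outside with the beam centred between them. The two leg pairs are set in 53 mm from either end of the beam.


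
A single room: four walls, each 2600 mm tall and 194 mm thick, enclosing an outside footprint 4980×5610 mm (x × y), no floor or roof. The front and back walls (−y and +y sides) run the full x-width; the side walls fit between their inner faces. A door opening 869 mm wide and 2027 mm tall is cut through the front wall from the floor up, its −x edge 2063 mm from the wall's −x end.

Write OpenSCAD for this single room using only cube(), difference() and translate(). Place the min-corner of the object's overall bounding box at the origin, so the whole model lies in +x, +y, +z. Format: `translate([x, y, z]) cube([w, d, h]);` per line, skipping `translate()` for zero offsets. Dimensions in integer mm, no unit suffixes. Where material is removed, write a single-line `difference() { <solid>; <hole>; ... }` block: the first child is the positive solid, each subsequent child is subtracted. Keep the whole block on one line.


difference() { cube([4980, 194, 2600]); translate([2063, 0, 0]) cube([869, 194, 2027]); }
translate([0, 5416, 0]) cube([4980, 194, 2600]);
translate([0, 194, 0]) cube([194, 5222, 2600]);
translate([4786, 194, 0]) cube([194, 5222, 2600]);


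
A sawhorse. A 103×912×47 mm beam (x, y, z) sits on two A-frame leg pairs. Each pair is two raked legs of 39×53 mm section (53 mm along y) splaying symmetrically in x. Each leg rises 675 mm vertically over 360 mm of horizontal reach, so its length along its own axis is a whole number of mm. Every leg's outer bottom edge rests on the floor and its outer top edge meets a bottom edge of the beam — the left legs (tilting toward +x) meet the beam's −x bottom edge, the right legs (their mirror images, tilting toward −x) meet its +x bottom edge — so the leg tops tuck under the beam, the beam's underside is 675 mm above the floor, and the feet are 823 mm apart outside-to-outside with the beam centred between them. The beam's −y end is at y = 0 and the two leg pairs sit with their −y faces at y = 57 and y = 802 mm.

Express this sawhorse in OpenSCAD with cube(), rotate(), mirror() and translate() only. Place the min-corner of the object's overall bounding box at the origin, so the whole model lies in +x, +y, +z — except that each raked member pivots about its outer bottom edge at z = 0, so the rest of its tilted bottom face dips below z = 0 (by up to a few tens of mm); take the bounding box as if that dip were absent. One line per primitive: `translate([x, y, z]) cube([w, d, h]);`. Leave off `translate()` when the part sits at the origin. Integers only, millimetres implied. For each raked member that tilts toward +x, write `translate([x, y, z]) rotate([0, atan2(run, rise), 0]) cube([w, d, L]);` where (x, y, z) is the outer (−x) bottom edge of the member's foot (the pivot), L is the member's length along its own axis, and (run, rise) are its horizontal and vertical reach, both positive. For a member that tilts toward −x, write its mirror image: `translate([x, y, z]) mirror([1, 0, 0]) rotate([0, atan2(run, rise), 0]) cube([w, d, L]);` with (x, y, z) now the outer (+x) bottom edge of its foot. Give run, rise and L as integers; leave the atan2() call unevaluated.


translate([360, 0, 675]) cube([103, 912, 47]);
translate([0, 57, 0]) rotate([0, atan2(360, 675), 0]) cube([39, 53, 765]);
translate([823, 57, 0]) mirror([1, 0, 0]) rotate([0, atan2(360, 675), 0]) cube([39, 53, 765]);
translate([0, 802, 0]) rotate([0, atan2(360, 675), 0]) cube([39, 53, 765]);
translate([823, 802, 0]) mirror([1, 0, 0]) rotate([0, atan2(360, 675), 0]) cube([39, 53, 765]);


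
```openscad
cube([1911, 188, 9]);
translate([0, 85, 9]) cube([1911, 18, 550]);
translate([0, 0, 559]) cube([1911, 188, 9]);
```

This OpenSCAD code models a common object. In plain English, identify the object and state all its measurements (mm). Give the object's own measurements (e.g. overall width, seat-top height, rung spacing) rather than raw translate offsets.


An I-beam lying along x, 1911 mm long. Overall section height 568 mm. Two flanges 188 mm wide (y) and 9 mm thick, one on the floor and one at the top; a web 18 mm thick runs between them, centred on the flange width.


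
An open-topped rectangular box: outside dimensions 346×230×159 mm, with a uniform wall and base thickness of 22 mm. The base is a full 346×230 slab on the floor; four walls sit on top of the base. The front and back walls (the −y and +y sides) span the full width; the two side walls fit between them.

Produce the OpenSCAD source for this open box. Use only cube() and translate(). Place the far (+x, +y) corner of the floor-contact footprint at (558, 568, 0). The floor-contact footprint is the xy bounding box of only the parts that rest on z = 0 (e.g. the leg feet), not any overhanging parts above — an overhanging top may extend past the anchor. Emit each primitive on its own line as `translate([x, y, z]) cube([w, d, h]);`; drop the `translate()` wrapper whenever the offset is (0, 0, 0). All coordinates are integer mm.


translate([212, 338, 0]) cube([346, 230, 22]);
translate([212, 338, 22]) cube([346, 22, 137]);
translate([212, 546, 22]) cube([346, 22, 137]);
translate([212, 360, 22]) cube([22, 186, 137]);
translate([536, 360, 22]) cube([22, 186, 137]);


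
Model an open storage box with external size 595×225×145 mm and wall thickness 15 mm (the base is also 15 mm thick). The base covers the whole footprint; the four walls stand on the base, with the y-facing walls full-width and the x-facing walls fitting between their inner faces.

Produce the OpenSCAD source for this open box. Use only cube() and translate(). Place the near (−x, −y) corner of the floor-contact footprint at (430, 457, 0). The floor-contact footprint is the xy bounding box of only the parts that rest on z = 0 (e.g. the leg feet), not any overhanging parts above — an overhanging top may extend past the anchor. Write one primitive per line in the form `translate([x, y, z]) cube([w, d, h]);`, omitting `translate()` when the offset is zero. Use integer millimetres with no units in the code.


translate([430, 457, 0]) cube([595, 225, 15]);
translate([430, 457, 15]) cube([595, 15, 130]);
translate([430, 667, 15]) cube([595, 15, 130]);
translate([430, 472, 15]) cube([15, 195, 130]);
translate([1010, 472, 15]) cube([15, 195, 130]);


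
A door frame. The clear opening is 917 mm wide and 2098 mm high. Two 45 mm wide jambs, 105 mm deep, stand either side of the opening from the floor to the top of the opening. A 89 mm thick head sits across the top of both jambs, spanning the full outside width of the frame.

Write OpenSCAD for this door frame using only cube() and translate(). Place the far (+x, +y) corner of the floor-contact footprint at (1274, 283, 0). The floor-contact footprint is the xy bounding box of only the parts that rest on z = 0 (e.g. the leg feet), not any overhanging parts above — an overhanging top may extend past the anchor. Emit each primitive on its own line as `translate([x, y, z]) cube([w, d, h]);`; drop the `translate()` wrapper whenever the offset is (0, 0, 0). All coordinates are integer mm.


translate([267, 178, 0]) cube([45, 105, 2098]);
translate([1229, 178, 0]) cube([45, 105, 2098]);
translate([267, 178, 2098]) cube([1007, 105, 89]);


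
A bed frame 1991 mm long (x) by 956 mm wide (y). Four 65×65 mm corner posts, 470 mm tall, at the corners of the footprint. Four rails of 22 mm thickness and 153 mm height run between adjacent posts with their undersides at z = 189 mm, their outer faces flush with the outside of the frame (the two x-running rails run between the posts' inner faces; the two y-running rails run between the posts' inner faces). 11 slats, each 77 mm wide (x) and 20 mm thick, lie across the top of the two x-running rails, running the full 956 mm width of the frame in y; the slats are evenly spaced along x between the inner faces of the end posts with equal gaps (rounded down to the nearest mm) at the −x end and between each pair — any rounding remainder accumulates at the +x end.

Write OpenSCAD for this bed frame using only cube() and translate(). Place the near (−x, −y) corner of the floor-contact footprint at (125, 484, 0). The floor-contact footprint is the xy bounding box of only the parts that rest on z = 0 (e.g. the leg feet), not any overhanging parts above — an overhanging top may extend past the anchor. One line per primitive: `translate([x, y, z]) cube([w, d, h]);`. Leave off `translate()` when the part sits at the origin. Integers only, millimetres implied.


// slat z = rail_z + rail_h = 189 + 153 = 342
// slat gap = ⌊(1861 − 11·77) / 12⌋ = 84
translate([125, 484, 0]) cube([65, 65, 470]);
translate([125, 1375, 0]) cube([65, 65, 470]);
translate([2051, 484, 0]) cube([65, 65, 470]);
translate([2051, 1375, 0]) cube([65, 65, 470]);
translate([190, 484, 189]) cube([1861, 22, 153]);
translate([190, 1418, 189]) cube([1861, 22, 153]);
translate([125, 549, 189]) cube([22, 826, 153]);
translate([2094, 549, 189]) cube([22, 826, 153]);
translate([274, 484, 342]) cube([77, 956, 20]);
translate([435, 484, 342]) cube([77, 956, 20]);
translate([596, 484, 342]) cube([77, 956, 20]);
translate([757, 484, 342]) cube([77, 956, 20]);
translate([918, 484, 342]) cube([77, 956, 20]);
translate([1079, 484, 342]) cube([77, 956, 20]);
translate([1240, 484, 342]) cube([77, 956, 20]);
translate([1401, 484, 342]) cube([77, 956, 20]);
translate([1562, 484, 342]) cube([77, 956, 20]);
translate([1723, 484, 342]) cube([77, 956, 20]);
translate([1884, 484, 342]) cube([77, 956, 20]);


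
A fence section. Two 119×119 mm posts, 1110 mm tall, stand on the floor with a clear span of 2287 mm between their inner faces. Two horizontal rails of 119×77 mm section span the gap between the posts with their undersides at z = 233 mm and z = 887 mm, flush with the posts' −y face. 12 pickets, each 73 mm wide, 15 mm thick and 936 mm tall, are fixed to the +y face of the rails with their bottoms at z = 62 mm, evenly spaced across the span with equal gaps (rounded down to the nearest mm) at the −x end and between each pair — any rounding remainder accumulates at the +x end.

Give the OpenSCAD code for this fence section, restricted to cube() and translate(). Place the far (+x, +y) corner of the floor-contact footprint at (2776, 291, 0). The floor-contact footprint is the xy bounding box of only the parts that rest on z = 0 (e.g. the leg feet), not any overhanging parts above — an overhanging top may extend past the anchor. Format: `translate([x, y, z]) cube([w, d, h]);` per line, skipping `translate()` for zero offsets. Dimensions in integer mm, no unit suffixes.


translate([251, 172, 0]) cube([119, 119, 1110]);
translate([2657, 172, 0]) cube([119, 119, 1110]);
translate([370, 172, 233]) cube([2287, 119, 77]);
translate([370, 172, 887]) cube([2287, 119, 77]);
translate([478, 291, 62]) cube([73, 15, 936]);
translate([659, 291, 62]) cube([73, 15, 936]);
translate([840, 291, 62]) cube([73, 15, 936]);
translate([1021, 291, 62]) cube([73, 15, 936]);
translate([1202, 291, 62]) cube([73, 15, 936]);
translate([1383, 291, 62]) cube([73, 15, 936]);
translate([1564, 291, 62]) cube([73, 15, 936]);
translate([1745, 291, 62]) cube([73, 15, 936]);
translate([1926, 291, 62]) cube([73, 15, 936]);
translate([2107, 291, 62]) cube([73, 15, 936]);
translate([2288, 291, 62]) cube([73, 15, 936]);
translate([2469, 291, 62]) cube([73, 15, 936]);


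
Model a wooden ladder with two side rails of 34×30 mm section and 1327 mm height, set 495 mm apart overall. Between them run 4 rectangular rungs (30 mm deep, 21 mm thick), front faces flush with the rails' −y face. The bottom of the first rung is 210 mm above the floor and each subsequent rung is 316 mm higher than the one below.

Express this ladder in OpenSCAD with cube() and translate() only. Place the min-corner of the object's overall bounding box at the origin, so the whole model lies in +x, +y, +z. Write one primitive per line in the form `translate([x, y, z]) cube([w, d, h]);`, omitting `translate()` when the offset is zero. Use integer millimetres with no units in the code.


// rung span = 495 - 2*34 = 427
// rung[k] z = 210 + k*316
cube([34, 30, 1327]);
translate([461, 0, 0]) cube([34, 30, 1327]);
translate([34, 0, 210]) cube([427, 30, 21]);
translate([34, 0, 526]) cube([427, 30, 21]);
translate([34, 0, 842]) cube([427, 30, 21]);
translate([34, 0, 1158]) cube([427, 30, 21]);


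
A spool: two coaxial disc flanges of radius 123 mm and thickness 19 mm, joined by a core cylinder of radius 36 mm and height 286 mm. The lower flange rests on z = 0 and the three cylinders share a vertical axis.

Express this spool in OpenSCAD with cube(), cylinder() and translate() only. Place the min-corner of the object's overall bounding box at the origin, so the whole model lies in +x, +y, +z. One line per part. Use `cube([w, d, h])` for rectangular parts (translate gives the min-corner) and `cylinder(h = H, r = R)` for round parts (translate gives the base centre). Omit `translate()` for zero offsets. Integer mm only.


translate([123, 123, 0]) cylinder(h = 19, r = 123);
translate([123, 123, 19]) cylinder(h = 286, r = 36);
translate([123, 123, 305]) cylinder(h = 19, r = 123);


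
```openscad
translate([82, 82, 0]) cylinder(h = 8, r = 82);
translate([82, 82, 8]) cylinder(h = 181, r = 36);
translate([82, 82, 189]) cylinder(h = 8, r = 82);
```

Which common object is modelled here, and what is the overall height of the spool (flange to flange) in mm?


A spool. The overall height is 197 mm.

Three coaxial cylinders, large–small–large — a spool. Two 8 mm flanges and a 181 mm core give 8 + 181 + 8 = 197 mm.


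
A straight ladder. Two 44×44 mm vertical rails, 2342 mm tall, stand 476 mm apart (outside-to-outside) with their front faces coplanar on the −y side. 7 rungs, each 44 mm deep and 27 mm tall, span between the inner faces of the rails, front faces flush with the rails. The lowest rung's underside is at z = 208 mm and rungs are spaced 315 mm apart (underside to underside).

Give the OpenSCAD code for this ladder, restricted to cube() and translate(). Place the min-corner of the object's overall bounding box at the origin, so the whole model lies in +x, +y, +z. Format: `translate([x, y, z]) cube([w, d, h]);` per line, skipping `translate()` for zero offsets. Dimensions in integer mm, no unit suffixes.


cube([44, 44, 2342]);
translate([432, 0, 0]) cube([44, 44, 2342]);
translate([44, 0, 208]) cube([388, 44, 27]);
translate([44, 0, 523]) cube([388, 44, 27]);
translate([44, 0, 838]) cube([388, 44, 27]);
translate([44, 0, 1153]) cube([388, 44, 27]);
translate([44, 0, 1468]) cube([388, 44, 27]);
translate([44, 0, 1783]) cube([388, 44, 27]);
translate([44, 0, 2098]) cube([388, 44, 27]);


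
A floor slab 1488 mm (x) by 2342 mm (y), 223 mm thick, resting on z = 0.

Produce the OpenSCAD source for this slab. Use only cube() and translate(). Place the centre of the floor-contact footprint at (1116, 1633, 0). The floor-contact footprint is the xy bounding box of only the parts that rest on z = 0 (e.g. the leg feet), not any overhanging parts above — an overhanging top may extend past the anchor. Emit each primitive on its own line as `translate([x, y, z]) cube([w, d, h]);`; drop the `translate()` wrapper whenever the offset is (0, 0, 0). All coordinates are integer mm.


translate([372, 462, 0]) cube([1488, 2342, 223]);


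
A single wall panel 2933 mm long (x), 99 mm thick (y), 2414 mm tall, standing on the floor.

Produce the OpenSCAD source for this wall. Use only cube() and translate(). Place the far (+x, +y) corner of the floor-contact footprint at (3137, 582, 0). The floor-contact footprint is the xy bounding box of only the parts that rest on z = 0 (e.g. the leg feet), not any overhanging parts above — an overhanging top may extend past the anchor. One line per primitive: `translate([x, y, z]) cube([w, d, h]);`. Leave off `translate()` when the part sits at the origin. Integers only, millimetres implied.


translate([204, 483, 0]) cube([2933, 99, 2414]);


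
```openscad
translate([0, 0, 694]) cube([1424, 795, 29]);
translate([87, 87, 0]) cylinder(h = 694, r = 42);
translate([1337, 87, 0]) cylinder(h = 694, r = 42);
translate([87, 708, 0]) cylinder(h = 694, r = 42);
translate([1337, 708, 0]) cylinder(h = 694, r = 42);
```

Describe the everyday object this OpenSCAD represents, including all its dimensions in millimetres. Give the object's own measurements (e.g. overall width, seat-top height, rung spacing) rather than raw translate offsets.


A rectangular dining table. The top is 1424×795×29 mm with its upper surface at z = 723 mm. It stands on four round legs of 84 mm diameter, each leg's bounding box inset 45 mm from the nearest pair of top edges, running from the floor to the underside of the top.


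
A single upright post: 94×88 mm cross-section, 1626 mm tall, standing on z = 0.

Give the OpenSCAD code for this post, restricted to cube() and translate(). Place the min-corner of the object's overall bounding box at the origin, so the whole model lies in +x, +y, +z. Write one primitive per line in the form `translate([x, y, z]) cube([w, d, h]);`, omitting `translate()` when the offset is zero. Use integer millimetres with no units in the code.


cube([94, 88, 1626]);


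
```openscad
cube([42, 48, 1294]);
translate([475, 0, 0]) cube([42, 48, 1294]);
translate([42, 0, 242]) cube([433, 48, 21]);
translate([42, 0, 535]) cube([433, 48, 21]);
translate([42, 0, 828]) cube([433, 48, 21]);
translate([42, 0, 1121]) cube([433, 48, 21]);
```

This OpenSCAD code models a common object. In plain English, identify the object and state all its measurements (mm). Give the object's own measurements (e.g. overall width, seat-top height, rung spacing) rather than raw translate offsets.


A straight ladder. Two 42×48 mm vertical rails, 1294 mm tall, stand 517 mm apart (outside-to-outside) with their front faces coplanar on the −y side. 4 rungs, each 48 mm deep and 21 mm tall, span between the inner faces of the rails, front faces flush with the rails. The lowest rung's underside is at z = 242 mm and rungs are spaced 293 mm apart (underside to underside).


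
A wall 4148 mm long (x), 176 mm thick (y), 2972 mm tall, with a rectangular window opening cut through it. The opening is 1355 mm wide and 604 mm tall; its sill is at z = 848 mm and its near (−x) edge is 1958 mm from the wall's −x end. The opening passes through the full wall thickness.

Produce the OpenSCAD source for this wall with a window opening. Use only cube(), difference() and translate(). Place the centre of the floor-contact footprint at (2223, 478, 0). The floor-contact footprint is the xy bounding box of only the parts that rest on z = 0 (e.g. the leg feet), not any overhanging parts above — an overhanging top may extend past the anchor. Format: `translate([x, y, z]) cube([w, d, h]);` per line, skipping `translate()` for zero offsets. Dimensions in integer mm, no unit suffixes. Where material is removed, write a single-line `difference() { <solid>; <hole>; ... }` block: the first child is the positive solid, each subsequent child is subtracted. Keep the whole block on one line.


difference() { translate([149, 390, 0]) cube([4148, 176, 2972]); translate([2107, 390, 848]) cube([1355, 176, 604]); }


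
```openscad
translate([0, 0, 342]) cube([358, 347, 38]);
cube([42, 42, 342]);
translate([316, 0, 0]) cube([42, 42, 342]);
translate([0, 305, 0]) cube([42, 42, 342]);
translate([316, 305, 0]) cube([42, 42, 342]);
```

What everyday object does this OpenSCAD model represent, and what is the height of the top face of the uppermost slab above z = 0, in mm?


A stool. The seat height is 380 mm.

A 358×347×38 slab at z = 342 on four corner posts — a stool. The seat top is 342 + 38 = 380 mm.


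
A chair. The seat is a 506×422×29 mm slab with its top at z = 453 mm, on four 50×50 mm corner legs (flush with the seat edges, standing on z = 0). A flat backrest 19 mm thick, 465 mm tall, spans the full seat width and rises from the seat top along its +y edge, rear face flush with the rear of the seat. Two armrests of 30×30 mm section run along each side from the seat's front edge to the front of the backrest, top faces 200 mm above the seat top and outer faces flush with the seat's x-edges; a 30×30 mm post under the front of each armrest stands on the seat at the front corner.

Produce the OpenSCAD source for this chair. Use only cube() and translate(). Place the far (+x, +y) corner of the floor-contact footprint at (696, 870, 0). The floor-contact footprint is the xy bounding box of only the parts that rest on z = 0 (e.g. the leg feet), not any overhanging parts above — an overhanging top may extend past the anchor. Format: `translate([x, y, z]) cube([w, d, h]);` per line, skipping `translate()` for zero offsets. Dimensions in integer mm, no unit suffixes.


translate([190, 448, 424]) cube([506, 422, 29]);
translate([190, 448, 0]) cube([50, 50, 424]);
translate([646, 448, 0]) cube([50, 50, 424]);
translate([190, 820, 0]) cube([50, 50, 424]);
translate([646, 820, 0]) cube([50, 50, 424]);
translate([190, 851, 453]) cube([506, 19, 465]);
translate([190, 448, 623]) cube([30, 403, 30]);
translate([666, 448, 623]) cube([30, 403, 30]);
translate([190, 448, 453]) cube([30, 30, 170]);
translate([666, 448, 453]) cube([30, 30, 170]);


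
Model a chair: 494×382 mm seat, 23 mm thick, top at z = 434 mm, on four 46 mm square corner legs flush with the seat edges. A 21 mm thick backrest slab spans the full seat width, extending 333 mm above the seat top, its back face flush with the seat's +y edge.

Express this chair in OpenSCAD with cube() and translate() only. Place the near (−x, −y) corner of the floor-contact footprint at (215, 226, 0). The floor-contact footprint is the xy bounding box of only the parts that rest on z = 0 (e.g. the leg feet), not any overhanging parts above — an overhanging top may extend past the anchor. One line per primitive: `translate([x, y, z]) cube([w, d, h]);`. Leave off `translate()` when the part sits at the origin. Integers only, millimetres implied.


translate([215, 226, 411]) cube([494, 382, 23]);
translate([215, 226, 0]) cube([46, 46, 411]);
translate([663, 226, 0]) cube([46, 46, 411]);
translate([215, 562, 0]) cube([46, 46, 411]);
translate([663, 562, 0]) cube([46, 46, 411]);
translate([215, 587, 434]) cube([494, 21, 333]);


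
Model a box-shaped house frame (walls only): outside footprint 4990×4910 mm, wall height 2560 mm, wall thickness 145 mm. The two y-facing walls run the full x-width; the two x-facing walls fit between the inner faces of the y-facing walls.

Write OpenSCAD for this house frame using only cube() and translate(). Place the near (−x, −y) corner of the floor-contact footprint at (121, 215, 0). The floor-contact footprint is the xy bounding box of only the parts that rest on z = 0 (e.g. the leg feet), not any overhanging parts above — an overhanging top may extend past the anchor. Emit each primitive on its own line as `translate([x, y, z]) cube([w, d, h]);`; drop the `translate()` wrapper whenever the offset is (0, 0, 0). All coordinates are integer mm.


translate([121, 215, 0]) cube([4990, 145, 2560]);
translate([121, 4980, 0]) cube([4990, 145, 2560]);
translate([121, 360, 0]) cube([145, 4620, 2560]);
translate([4966, 360, 0]) cube([145, 4620, 2560]);


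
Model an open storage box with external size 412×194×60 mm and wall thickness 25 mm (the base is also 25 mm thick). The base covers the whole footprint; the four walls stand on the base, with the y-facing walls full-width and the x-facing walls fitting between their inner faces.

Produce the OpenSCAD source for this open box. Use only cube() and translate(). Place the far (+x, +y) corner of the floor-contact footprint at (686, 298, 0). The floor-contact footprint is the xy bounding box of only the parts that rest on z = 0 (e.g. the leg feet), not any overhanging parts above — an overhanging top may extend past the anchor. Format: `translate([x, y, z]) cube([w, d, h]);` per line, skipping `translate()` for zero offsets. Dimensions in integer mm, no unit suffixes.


translate([274, 104, 0]) cube([412, 194, 25]);
translate([274, 104, 25]) cube([412, 25, 35]);
translate([274, 273, 25]) cube([412, 25, 35]);
translate([274, 129, 25]) cube([25, 144, 35]);
translate([661, 129, 25]) cube([25, 144, 35]);


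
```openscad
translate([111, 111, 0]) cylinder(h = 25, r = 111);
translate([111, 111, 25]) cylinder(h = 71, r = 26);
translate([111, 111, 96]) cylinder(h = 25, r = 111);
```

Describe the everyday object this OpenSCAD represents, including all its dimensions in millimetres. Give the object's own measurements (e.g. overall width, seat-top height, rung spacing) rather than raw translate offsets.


A spool: two coaxial disc flanges of radius 111 mm and thickness 25 mm, joined by a core cylinder of radius 26 mm and height 71 mm. The lower flange rests on z = 0 and the three cylinders share a vertical axis.


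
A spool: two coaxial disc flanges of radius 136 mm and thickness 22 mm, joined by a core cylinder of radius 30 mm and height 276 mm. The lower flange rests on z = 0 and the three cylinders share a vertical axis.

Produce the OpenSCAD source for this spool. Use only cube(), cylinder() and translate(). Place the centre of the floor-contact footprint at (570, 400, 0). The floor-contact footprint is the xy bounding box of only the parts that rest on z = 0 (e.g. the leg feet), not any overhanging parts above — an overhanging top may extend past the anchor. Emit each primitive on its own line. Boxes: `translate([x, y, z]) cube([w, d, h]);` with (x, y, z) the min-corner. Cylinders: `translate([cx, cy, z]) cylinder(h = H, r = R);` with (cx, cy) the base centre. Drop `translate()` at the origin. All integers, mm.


translate([570, 400, 0]) cylinder(h = 22, r = 136);
translate([570, 400, 22]) cylinder(h = 276, r = 30);
translate([570, 400, 298]) cylinder(h = 22, r = 136);


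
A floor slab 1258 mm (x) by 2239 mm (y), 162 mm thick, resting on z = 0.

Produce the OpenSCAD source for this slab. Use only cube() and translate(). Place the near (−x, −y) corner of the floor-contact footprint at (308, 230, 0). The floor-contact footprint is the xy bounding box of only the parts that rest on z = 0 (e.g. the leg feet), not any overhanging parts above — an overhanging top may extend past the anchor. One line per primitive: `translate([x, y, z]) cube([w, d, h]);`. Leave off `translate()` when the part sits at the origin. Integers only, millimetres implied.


translate([308, 230, 0]) cube([1258, 2239, 162]);


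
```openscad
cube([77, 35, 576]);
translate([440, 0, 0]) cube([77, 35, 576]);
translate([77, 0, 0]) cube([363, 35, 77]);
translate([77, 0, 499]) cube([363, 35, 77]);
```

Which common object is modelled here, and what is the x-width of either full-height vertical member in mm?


A picture frame. The border width is 77 mm.

Four thin pieces enclosing a rectangular opening — a picture frame. The two full-height stiles are 576 mm tall; the top rail sits at z = 499 and is 77 mm tall, so the border above the opening is 576 − 499 = 77 mm, matching the stile x-width.


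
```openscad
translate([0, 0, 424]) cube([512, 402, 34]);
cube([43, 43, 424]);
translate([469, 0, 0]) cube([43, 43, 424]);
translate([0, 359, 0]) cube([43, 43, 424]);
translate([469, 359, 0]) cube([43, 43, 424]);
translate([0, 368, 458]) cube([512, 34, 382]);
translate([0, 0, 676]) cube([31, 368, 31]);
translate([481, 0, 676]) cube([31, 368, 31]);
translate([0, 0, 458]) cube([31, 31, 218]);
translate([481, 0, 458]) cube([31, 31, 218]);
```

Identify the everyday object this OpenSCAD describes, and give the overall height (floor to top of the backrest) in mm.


A chair. The overall height is 840 mm.

A slab on four corner posts with a tall panel at the back — a chair. The seat slab sits at z = 424 with thickness 34, and the 382 mm backrest starts at the seat top, so the overall height is 424 + 34 + 382 = 840 mm.


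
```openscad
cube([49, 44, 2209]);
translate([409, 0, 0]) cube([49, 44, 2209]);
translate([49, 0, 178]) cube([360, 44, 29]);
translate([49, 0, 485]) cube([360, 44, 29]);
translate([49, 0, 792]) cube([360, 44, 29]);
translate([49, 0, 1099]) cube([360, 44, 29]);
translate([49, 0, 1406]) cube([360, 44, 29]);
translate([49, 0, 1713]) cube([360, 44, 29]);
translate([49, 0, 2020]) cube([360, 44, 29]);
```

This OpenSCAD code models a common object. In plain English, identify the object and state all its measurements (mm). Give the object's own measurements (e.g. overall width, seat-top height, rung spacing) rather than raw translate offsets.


A straight ladder. Two 49×44 mm vertical rails, 2209 mm tall, stand 458 mm apart (outside-to-outside) with their front faces coplanar on the −y side. 7 rungs, each 44 mm deep and 29 mm tall, span between the inner faces of the rails, front faces flush with the rails. The lowest rung's underside is at z = 178 mm and rungs are spaced 307 mm apart (underside to underside).
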